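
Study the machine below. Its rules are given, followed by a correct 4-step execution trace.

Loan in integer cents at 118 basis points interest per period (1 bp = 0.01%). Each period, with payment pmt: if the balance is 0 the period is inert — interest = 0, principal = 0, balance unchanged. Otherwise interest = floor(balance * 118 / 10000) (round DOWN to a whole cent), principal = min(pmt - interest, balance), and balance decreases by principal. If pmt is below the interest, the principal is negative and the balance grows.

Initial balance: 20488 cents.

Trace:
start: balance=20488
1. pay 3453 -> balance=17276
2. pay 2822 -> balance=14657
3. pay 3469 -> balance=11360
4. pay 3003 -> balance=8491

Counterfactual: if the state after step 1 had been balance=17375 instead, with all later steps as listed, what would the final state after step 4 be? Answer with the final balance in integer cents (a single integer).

state after step 1 := balance=17375
2. pay 2822 -> balance=14758
3. pay 3469 -> balance=11463
4. pay 3003 -> balance=8595

8595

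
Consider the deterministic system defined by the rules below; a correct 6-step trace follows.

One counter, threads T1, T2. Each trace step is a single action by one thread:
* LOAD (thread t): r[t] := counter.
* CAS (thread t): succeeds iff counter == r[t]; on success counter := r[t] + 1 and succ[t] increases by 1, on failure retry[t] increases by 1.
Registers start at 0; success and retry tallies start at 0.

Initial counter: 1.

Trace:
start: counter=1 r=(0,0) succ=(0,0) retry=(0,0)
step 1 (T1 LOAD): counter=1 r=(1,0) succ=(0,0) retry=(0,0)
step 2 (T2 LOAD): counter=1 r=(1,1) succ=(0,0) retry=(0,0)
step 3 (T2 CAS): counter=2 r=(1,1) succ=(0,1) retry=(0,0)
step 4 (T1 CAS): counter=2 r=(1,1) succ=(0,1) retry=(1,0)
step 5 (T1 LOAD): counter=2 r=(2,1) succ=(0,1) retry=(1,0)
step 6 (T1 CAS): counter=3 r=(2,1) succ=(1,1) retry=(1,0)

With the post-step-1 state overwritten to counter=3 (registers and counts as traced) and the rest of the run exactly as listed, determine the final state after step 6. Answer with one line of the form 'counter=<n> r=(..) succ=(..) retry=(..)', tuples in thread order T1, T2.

state after step 1 := counter=3 r=(1,0) succ=(0,0) retry=(0,0)
step 2 (T2 LOAD): counter=3 r=(1,3) succ=(0,0) retry=(0,0)
step 3 (T2 CAS): counter=4 r=(1,3) succ=(0,1) retry=(0,0)
step 4 (T1 CAS): counter=4 r=(1,3) succ=(0,1) retry=(1,0)
step 5 (T1 LOAD): counter=4 r=(4,3) succ=(0,1) retry=(1,0)
step 6 (T1 CAS): counter=5 r=(4,3) succ=(1,1) retry=(1,0)

counter=5 r=(4,3) succ=(1,1) retry=(1,0)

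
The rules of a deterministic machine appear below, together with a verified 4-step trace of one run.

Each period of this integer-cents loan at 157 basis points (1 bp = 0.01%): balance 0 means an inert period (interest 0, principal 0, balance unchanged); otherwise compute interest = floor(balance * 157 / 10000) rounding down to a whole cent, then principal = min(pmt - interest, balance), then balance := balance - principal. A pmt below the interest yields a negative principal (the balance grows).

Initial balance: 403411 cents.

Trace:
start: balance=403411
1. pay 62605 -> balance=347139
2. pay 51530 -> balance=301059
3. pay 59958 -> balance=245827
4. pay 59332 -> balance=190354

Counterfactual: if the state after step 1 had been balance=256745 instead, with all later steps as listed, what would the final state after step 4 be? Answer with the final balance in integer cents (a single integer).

95635

state after step 1 := balance=256745
2. pay 51530 -> balance=209245
3. pay 59958 -> balance=152572
4. pay 59332 -> balance=95635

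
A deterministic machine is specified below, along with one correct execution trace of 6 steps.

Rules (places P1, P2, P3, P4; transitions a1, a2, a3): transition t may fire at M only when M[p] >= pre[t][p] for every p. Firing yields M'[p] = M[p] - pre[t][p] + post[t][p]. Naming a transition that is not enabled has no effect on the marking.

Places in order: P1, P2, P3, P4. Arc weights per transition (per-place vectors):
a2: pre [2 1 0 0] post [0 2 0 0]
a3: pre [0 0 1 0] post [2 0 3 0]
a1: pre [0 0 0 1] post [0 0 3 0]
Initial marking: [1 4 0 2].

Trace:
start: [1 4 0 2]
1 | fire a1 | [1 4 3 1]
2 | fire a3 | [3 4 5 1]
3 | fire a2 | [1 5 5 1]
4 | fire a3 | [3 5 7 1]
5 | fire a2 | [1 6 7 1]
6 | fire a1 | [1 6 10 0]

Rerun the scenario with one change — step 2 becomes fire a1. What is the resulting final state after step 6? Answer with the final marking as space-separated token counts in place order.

1 5 8 0

(re-executing from step 2 with the substitution; state before step 2: [1 4 3 1])
2 | fire a1 | [1 4 6 0]
3 | fire a2 | [1 4 6 0]
4 | fire a3 | [3 4 8 0]
5 | fire a2 | [1 5 8 0]
6 | fire a1 | [1 5 8 0]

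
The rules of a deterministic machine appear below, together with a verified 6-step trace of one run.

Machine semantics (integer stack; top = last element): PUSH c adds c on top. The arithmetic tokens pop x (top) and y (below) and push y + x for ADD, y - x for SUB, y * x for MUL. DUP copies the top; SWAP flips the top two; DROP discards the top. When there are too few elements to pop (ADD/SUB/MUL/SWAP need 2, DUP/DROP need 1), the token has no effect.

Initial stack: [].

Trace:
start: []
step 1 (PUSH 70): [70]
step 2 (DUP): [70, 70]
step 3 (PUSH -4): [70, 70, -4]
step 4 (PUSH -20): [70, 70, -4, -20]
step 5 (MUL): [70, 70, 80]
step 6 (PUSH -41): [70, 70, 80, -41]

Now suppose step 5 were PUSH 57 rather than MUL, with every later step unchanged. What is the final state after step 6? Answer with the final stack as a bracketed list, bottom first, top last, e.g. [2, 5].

[70, 70, -4, -20, 57, -41]

(re-executing from step 5 with the substitution; state before step 5: [70, 70, -4, -20])
step 5 (PUSH 57): [70, 70, -4, -20, 57]
step 6 (PUSH -41): [70, 70, -4, -20, 57, -41]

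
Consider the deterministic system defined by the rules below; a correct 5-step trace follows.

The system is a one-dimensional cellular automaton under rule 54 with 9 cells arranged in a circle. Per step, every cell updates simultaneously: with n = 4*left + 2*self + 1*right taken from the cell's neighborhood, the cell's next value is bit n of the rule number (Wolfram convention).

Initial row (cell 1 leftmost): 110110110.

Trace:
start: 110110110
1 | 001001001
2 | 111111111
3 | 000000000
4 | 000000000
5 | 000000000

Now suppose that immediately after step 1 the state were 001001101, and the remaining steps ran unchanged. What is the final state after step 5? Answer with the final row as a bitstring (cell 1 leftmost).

000111111

state after step 1 := 001001101
2 | 111110011
3 | 000001100
4 | 000010010
5 | 000111111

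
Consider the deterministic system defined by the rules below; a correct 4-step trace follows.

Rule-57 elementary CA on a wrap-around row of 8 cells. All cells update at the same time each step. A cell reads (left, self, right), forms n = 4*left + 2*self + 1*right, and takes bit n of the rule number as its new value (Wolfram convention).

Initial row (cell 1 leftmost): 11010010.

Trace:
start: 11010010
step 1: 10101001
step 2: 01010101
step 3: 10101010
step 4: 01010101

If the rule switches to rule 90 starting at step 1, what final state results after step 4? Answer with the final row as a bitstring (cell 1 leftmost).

(re-executing steps 1..4 under rule 90; state before step 1: 11010010)
step 1: 11001100
step 2: 11111111
step 3: 00000000
step 4: 00000000

00000000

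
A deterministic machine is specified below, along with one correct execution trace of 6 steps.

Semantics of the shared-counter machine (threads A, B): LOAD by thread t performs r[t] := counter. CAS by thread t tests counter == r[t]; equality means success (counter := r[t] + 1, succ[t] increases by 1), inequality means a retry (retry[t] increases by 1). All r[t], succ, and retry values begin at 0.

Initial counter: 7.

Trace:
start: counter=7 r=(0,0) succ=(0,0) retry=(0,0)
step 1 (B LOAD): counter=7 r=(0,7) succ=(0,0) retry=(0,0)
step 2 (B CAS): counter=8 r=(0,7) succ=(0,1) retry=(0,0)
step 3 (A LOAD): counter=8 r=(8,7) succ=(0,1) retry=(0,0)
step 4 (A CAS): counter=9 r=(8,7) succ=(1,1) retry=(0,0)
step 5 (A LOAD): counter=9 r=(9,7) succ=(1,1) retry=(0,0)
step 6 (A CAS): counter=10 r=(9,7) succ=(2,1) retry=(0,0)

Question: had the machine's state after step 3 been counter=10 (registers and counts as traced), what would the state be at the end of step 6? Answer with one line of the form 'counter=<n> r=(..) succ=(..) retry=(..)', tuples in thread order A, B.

state after step 3 := counter=10 r=(8,7) succ=(0,1) retry=(0,0)
step 4 (A CAS): counter=10 r=(8,7) succ=(0,1) retry=(1,0)
step 5 (A LOAD): counter=10 r=(10,7) succ=(0,1) retry=(1,0)
step 6 (A CAS): counter=11 r=(10,7) succ=(1,1) retry=(1,0)

counter=11 r=(10,7) succ=(1,1) retry=(1,0)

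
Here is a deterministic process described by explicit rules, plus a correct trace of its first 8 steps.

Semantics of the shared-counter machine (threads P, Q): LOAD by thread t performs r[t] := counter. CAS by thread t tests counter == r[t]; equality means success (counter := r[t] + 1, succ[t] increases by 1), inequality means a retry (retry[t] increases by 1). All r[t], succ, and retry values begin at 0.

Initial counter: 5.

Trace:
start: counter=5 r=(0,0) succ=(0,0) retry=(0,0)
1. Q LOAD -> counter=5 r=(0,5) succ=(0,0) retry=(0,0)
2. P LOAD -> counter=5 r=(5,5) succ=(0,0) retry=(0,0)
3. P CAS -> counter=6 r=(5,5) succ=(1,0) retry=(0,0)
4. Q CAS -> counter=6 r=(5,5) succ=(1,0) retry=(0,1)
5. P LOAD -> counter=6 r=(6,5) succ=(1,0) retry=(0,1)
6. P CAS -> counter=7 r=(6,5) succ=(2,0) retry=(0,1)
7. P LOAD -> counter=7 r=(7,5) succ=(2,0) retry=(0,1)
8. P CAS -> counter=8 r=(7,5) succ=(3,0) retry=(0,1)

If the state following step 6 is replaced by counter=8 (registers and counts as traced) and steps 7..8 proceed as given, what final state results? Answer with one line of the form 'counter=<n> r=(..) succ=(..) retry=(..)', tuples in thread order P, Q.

state after step 6 := counter=8 r=(6,5) succ=(2,0) retry=(0,1)
7. P LOAD -> counter=8 r=(8,5) succ=(2,0) retry=(0,1)
8. P CAS -> counter=9 r=(8,5) succ=(3,0) retry=(0,1)

counter=9 r=(8,5) succ=(3,0) retry=(0,1)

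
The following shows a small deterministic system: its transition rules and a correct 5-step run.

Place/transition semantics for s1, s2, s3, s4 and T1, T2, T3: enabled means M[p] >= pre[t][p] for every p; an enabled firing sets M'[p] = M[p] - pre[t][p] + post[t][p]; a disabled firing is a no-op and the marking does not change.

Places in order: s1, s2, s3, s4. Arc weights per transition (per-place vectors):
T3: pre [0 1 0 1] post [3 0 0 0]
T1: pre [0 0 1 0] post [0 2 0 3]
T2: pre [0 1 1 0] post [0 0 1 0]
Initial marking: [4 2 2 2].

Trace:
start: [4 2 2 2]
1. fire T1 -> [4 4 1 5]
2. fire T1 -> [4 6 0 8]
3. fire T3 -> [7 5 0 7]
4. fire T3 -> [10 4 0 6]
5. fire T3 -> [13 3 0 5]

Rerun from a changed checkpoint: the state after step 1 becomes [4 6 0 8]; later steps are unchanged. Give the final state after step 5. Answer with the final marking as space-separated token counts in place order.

13 3 0 5

state after step 1 := [4 6 0 8]
2. fire T1 -> [4 6 0 8]
3. fire T3 -> [7 5 0 7]
4. fire T3 -> [10 4 0 6]
5. fire T3 -> [13 3 0 5]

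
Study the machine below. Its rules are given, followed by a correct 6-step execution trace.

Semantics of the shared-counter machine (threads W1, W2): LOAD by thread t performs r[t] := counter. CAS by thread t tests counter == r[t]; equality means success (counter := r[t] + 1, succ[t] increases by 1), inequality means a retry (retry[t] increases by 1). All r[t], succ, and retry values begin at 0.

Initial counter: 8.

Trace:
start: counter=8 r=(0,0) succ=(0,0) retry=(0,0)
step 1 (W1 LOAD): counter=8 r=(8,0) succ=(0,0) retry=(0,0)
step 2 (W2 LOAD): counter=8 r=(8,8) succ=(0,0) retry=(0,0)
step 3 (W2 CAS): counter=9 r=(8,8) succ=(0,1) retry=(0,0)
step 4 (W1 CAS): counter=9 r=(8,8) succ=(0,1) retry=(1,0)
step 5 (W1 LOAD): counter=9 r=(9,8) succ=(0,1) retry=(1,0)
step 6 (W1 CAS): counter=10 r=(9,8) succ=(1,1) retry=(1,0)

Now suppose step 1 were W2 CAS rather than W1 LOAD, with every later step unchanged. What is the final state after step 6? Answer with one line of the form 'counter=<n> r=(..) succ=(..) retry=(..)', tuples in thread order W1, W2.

counter=10 r=(9,8) succ=(1,1) retry=(1,1)

(re-executing from step 1 with the substitution; state before step 1: counter=8 r=(0,0) succ=(0,0) retry=(0,0))
step 1 (W2 CAS): counter=8 r=(0,0) succ=(0,0) retry=(0,1)
step 2 (W2 LOAD): counter=8 r=(0,8) succ=(0,0) retry=(0,1)
step 3 (W2 CAS): counter=9 r=(0,8) succ=(0,1) retry=(0,1)
step 4 (W1 CAS): counter=9 r=(0,8) succ=(0,1) retry=(1,1)
step 5 (W1 LOAD): counter=9 r=(9,8) succ=(0,1) retry=(1,1)
step 6 (W1 CAS): counter=10 r=(9,8) succ=(1,1) retry=(1,1)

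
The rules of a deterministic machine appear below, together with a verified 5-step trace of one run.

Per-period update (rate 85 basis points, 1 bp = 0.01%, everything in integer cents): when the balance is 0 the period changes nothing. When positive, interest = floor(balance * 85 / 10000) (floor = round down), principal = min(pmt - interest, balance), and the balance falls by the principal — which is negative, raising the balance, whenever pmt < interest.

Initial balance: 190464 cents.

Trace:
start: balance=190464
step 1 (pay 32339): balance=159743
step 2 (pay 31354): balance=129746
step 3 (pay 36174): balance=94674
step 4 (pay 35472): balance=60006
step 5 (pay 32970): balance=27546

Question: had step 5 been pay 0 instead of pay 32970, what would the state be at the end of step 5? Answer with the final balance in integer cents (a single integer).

60516

(re-executing from step 5 with the substitution; state before step 5: balance=60006)
step 5 (pay 0): balance=60516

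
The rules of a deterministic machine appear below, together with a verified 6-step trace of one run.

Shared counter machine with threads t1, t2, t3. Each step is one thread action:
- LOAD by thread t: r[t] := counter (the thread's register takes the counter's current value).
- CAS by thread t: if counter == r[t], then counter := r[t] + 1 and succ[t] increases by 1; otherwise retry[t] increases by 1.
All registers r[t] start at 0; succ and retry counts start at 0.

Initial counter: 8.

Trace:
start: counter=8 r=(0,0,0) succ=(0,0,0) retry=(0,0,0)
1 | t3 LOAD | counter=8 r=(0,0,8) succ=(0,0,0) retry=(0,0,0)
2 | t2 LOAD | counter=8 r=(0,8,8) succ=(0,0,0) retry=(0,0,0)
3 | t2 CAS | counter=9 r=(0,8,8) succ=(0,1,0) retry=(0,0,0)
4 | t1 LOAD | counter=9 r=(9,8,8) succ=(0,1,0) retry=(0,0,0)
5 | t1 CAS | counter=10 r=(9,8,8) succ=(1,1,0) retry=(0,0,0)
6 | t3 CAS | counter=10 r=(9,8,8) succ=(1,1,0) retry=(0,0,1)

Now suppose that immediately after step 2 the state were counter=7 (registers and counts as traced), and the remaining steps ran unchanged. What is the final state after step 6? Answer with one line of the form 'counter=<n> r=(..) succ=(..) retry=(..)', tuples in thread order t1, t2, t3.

counter=9 r=(7,8,8) succ=(1,0,1) retry=(0,1,0)

state after step 2 := counter=7 r=(0,8,8) succ=(0,0,0) retry=(0,0,0)
3 | t2 CAS | counter=7 r=(0,8,8) succ=(0,0,0) retry=(0,1,0)
4 | t1 LOAD | counter=7 r=(7,8,8) succ=(0,0,0) retry=(0,1,0)
5 | t1 CAS | counter=8 r=(7,8,8) succ=(1,0,0) retry=(0,1,0)
6 | t3 CAS | counter=9 r=(7,8,8) succ=(1,0,1) retry=(0,1,0)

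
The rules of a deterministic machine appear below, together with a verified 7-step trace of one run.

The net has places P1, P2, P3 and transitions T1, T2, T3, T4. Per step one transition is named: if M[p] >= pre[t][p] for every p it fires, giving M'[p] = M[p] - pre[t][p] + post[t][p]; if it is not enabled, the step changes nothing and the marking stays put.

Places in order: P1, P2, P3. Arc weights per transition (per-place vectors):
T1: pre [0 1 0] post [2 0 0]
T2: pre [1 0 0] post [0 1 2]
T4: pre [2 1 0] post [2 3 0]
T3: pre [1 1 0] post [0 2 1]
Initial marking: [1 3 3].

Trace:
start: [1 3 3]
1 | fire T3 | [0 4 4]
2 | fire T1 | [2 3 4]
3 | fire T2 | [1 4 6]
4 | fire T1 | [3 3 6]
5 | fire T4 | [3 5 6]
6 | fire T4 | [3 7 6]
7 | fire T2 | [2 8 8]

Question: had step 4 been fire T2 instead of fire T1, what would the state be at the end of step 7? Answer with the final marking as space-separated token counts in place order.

(re-executing from step 4 with the substitution; state before step 4: [1 4 6])
4 | fire T2 | [0 5 8]
5 | fire T4 | [0 5 8]
6 | fire T4 | [0 5 8]
7 | fire T2 | [0 5 8]

0 5 8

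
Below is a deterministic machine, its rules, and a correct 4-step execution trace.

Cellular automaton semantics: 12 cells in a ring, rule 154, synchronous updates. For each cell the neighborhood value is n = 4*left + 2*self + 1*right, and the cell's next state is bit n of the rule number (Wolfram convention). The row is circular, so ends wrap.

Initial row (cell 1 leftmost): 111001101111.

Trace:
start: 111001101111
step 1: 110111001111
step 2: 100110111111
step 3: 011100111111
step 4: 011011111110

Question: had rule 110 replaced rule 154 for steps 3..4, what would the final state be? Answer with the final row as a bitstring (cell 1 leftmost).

(re-executing steps 3..4 under rule 110; state before step 3: 100110111111)
step 3: 101111100000
step 4: 111000100001

111000100001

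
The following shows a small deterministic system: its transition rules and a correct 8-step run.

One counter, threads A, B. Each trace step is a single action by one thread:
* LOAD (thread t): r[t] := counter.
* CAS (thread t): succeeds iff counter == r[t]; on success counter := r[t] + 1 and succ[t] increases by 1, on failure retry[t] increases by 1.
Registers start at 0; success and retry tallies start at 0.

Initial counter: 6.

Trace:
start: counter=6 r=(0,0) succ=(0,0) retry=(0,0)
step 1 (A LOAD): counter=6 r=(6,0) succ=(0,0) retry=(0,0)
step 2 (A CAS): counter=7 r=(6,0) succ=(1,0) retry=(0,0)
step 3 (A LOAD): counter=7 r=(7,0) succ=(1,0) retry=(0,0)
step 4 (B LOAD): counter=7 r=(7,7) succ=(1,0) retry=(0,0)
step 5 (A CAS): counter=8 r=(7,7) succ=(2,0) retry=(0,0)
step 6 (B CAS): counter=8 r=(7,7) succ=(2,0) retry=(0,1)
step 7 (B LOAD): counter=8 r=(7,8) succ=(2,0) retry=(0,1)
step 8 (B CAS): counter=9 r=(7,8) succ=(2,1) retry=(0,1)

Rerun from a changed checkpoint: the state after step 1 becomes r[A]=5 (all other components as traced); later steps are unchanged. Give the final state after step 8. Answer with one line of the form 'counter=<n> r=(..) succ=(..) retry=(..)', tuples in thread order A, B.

counter=8 r=(6,7) succ=(1,1) retry=(1,1)

state after step 1 := counter=6 r=(5,0) succ=(0,0) retry=(0,0)
step 2 (A CAS): counter=6 r=(5,0) succ=(0,0) retry=(1,0)
step 3 (A LOAD): counter=6 r=(6,0) succ=(0,0) retry=(1,0)
step 4 (B LOAD): counter=6 r=(6,6) succ=(0,0) retry=(1,0)
step 5 (A CAS): counter=7 r=(6,6) succ=(1,0) retry=(1,0)
step 6 (B CAS): counter=7 r=(6,6) succ=(1,0) retry=(1,1)
step 7 (B LOAD): counter=7 r=(6,7) succ=(1,0) retry=(1,1)
step 8 (B CAS): counter=8 r=(6,7) succ=(1,1) retry=(1,1)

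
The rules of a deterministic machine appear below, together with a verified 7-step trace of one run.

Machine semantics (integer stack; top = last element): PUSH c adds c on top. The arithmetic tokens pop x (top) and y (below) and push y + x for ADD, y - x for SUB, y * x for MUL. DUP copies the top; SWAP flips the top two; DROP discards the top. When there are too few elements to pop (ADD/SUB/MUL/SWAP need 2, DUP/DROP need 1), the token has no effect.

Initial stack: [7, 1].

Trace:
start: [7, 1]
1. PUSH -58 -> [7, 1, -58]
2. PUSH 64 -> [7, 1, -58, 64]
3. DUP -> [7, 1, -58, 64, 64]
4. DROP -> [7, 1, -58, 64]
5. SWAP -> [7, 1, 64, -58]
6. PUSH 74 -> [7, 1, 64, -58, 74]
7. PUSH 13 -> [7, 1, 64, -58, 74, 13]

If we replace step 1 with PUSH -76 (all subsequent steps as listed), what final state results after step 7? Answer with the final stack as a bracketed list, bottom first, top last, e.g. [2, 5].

(re-executing from step 1 with the substitution; state before step 1: [7, 1])
1. PUSH -76 -> [7, 1, -76]
2. PUSH 64 -> [7, 1, -76, 64]
3. DUP -> [7, 1, -76, 64, 64]
4. DROP -> [7, 1, -76, 64]
5. SWAP -> [7, 1, 64, -76]
6. PUSH 74 -> [7, 1, 64, -76, 74]
7. PUSH 13 -> [7, 1, 64, -76, 74, 13]

[7, 1, 64, -76, 74, 13]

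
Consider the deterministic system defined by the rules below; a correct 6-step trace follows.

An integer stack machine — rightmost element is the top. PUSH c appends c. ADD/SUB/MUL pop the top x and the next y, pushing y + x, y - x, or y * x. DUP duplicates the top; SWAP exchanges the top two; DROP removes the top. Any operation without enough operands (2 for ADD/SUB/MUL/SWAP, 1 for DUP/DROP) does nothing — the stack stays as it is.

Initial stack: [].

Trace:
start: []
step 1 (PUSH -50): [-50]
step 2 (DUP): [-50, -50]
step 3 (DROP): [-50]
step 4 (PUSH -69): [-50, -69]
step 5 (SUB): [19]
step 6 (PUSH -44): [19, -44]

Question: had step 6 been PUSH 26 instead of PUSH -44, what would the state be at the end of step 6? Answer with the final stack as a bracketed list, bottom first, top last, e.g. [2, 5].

(re-executing from step 6 with the substitution; state before step 6: [19])
step 6 (PUSH 26): [19, 26]

[19, 26]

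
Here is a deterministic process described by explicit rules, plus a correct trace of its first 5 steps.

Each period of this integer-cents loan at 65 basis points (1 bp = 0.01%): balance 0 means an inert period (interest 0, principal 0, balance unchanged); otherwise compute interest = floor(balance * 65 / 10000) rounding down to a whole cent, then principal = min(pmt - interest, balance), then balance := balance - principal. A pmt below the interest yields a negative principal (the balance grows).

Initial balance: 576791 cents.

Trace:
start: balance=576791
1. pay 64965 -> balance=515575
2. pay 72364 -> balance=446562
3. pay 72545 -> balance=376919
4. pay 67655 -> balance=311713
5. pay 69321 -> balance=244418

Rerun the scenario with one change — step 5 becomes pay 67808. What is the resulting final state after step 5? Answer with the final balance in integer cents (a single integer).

(re-executing from step 5 with the substitution; state before step 5: balance=311713)
5. pay 67808 -> balance=245931

245931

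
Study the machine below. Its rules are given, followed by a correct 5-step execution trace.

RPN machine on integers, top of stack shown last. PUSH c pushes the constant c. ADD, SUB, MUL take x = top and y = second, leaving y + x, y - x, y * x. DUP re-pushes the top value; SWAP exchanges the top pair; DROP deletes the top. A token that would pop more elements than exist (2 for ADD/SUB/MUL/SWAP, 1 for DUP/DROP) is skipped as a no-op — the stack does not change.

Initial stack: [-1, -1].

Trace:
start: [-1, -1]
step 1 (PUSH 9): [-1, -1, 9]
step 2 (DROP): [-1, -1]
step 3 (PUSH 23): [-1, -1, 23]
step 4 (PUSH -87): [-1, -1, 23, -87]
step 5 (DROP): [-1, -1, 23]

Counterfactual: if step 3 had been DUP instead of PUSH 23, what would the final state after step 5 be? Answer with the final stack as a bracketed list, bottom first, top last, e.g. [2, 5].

[-1, -1, -1]

(re-executing from step 3 with the substitution; state before step 3: [-1, -1])
step 3 (DUP): [-1, -1, -1]
step 4 (PUSH -87): [-1, -1, -1, -87]
step 5 (DROP): [-1, -1, -1]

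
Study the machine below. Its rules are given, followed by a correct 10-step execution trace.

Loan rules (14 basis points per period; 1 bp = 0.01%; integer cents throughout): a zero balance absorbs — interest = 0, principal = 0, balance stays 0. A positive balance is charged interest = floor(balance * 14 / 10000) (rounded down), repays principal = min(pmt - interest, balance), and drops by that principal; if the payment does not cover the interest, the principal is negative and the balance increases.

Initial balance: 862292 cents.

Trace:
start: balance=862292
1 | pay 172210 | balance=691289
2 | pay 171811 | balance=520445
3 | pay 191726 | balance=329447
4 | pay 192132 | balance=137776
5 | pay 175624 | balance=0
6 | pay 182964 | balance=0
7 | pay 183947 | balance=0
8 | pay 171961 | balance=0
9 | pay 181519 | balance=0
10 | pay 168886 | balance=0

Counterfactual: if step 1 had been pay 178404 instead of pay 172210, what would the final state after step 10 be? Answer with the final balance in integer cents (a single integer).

0

(re-executing from step 1 with the substitution; state before step 1: balance=862292)
1 | pay 178404 | balance=685095
2 | pay 171811 | balance=514243
3 | pay 191726 | balance=323236
4 | pay 192132 | balance=131556
5 | pay 175624 | balance=0
6 | pay 182964 | balance=0
7 | pay 183947 | balance=0
8 | pay 171961 | balance=0
9 | pay 181519 | balance=0
10 | pay 168886 | balance=0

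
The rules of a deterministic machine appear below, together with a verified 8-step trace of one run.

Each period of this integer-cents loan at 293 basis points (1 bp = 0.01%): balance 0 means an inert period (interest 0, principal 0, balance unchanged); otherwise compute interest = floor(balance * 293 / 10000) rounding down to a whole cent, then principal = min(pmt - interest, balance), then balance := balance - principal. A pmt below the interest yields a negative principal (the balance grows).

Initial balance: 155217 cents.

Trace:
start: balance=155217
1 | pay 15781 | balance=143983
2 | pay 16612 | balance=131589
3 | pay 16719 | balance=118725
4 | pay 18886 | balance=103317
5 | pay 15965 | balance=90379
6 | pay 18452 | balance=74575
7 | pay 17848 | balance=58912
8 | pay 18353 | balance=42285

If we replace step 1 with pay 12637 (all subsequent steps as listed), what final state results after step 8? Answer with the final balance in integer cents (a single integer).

(re-executing from step 1 with the substitution; state before step 1: balance=155217)
1 | pay 12637 | balance=147127
2 | pay 16612 | balance=134825
3 | pay 16719 | balance=122056
4 | pay 18886 | balance=106746
5 | pay 15965 | balance=93908
6 | pay 18452 | balance=78207
7 | pay 17848 | balance=62650
8 | pay 18353 | balance=46132

46132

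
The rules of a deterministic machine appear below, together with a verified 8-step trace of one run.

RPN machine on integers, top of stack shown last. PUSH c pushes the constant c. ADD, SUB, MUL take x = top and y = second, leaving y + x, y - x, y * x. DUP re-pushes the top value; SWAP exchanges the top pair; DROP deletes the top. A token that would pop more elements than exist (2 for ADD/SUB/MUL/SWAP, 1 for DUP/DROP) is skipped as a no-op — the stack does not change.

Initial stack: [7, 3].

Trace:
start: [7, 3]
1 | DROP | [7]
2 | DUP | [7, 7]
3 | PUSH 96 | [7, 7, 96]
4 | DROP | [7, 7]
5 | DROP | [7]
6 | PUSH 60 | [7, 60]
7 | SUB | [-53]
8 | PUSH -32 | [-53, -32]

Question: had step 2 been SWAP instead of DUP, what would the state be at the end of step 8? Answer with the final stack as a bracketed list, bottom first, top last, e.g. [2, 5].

[60, -32]

(re-executing from step 2 with the substitution; state before step 2: [7])
2 | SWAP | [7]
3 | PUSH 96 | [7, 96]
4 | DROP | [7]
5 | DROP | []
6 | PUSH 60 | [60]
7 | SUB | [60]
8 | PUSH -32 | [60, -32]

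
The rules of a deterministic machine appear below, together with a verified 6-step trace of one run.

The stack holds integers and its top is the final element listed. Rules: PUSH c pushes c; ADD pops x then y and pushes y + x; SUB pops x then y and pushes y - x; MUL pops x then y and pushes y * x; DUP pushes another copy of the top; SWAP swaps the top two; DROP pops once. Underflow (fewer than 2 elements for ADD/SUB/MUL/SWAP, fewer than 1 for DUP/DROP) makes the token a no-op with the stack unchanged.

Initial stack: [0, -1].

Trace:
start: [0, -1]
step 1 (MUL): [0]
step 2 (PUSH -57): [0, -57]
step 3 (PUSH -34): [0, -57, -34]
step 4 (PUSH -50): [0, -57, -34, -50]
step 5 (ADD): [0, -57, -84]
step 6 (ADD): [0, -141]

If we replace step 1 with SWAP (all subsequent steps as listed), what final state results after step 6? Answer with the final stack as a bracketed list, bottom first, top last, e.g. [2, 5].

(re-executing from step 1 with the substitution; state before step 1: [0, -1])
step 1 (SWAP): [-1, 0]
step 2 (PUSH -57): [-1, 0, -57]
step 3 (PUSH -34): [-1, 0, -57, -34]
step 4 (PUSH -50): [-1, 0, -57, -34, -50]
step 5 (ADD): [-1, 0, -57, -84]
step 6 (ADD): [-1, 0, -141]

[-1, 0, -141]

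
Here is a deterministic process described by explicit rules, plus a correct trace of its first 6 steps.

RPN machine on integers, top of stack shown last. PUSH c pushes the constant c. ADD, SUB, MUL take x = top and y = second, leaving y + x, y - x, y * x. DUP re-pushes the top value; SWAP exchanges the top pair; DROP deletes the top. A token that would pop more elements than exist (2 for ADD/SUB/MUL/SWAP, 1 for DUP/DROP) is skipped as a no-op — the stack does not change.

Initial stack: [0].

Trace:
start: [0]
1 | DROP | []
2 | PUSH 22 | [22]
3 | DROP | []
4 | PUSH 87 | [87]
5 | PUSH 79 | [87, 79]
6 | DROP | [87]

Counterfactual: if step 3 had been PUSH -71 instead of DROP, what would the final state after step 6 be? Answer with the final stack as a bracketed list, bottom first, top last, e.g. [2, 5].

(re-executing from step 3 with the substitution; state before step 3: [22])
3 | PUSH -71 | [22, -71]
4 | PUSH 87 | [22, -71, 87]
5 | PUSH 79 | [22, -71, 87, 79]
6 | DROP | [22, -71, 87]

[22, -71, 87]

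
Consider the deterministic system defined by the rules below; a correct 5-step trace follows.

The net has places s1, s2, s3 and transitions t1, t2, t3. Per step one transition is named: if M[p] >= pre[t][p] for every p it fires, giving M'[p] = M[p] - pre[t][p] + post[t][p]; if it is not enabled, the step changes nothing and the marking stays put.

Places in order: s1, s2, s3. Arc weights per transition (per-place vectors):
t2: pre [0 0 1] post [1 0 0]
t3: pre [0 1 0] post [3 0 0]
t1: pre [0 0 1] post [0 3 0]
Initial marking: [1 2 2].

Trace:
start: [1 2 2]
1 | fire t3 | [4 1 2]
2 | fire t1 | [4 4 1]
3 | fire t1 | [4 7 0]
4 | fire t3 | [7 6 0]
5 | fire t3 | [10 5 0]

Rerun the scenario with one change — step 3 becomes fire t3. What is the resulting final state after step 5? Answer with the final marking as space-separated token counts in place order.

13 1 1

(re-executing from step 3 with the substitution; state before step 3: [4 4 1])
3 | fire t3 | [7 3 1]
4 | fire t3 | [10 2 1]
5 | fire t3 | [13 1 1]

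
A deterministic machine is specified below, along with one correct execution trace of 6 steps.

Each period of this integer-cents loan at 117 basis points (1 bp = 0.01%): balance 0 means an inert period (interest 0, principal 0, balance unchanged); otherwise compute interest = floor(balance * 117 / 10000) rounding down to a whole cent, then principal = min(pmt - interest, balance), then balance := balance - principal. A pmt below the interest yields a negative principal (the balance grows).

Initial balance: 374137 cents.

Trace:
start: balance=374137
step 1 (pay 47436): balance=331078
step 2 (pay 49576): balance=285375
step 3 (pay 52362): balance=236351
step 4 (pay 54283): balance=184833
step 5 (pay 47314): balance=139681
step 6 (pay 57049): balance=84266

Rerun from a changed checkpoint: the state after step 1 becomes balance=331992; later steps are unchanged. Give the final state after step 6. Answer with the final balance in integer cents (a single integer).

state after step 1 := balance=331992
step 2 (pay 49576): balance=286300
step 3 (pay 52362): balance=237287
step 4 (pay 54283): balance=185780
step 5 (pay 47314): balance=140639
step 6 (pay 57049): balance=85235

85235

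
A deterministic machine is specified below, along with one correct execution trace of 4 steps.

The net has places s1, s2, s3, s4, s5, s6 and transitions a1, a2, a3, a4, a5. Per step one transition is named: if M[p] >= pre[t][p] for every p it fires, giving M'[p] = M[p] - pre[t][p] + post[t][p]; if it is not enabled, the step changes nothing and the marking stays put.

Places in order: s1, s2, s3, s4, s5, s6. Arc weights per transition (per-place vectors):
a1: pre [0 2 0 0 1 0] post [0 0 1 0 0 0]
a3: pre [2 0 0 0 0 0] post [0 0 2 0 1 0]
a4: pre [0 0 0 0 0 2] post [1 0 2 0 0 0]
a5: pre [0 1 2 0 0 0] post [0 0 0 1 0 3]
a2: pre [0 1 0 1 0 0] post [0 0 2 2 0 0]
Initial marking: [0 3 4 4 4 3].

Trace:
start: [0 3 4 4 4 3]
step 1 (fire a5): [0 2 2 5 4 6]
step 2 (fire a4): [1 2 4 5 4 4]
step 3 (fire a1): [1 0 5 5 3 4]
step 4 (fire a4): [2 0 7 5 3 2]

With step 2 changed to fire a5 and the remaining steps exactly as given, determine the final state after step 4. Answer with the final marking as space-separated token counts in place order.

1 1 2 6 4 7

(re-executing from step 2 with the substitution; state before step 2: [0 2 2 5 4 6])
step 2 (fire a5): [0 1 0 6 4 9]
step 3 (fire a1): [0 1 0 6 4 9]
step 4 (fire a4): [1 1 2 6 4 7]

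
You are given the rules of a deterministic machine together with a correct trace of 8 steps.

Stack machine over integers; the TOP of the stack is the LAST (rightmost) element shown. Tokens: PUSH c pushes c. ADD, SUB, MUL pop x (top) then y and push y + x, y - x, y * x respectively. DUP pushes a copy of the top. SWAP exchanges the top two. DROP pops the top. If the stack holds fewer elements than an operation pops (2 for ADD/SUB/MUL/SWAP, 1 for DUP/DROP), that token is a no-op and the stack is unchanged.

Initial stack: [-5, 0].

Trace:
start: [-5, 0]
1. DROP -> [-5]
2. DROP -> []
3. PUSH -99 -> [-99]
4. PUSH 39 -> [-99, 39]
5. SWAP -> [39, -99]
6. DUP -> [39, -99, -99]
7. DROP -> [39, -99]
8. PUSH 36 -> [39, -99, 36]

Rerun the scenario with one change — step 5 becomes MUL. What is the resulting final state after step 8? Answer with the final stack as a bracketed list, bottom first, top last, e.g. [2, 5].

[-3861, 36]

(re-executing from step 5 with the substitution; state before step 5: [-99, 39])
5. MUL -> [-3861]
6. DUP -> [-3861, -3861]
7. DROP -> [-3861]
8. PUSH 36 -> [-3861, 36]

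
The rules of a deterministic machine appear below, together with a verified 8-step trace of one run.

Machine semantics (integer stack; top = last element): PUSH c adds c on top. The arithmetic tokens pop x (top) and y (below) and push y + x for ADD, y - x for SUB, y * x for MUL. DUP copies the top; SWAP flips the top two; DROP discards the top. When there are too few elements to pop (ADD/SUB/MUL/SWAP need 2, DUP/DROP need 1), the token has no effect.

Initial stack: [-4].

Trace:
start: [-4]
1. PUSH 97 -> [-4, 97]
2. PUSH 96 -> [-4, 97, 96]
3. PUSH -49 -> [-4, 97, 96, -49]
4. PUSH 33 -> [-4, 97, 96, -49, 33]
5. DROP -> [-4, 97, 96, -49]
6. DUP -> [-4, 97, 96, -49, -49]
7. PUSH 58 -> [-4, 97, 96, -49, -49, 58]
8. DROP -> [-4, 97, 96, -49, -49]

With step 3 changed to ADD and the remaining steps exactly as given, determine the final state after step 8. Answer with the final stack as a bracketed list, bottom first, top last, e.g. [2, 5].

[-4, 193, 193]

(re-executing from step 3 with the substitution; state before step 3: [-4, 97, 96])
3. ADD -> [-4, 193]
4. PUSH 33 -> [-4, 193, 33]
5. DROP -> [-4, 193]
6. DUP -> [-4, 193, 193]
7. PUSH 58 -> [-4, 193, 193, 58]
8. DROP -> [-4, 193, 193]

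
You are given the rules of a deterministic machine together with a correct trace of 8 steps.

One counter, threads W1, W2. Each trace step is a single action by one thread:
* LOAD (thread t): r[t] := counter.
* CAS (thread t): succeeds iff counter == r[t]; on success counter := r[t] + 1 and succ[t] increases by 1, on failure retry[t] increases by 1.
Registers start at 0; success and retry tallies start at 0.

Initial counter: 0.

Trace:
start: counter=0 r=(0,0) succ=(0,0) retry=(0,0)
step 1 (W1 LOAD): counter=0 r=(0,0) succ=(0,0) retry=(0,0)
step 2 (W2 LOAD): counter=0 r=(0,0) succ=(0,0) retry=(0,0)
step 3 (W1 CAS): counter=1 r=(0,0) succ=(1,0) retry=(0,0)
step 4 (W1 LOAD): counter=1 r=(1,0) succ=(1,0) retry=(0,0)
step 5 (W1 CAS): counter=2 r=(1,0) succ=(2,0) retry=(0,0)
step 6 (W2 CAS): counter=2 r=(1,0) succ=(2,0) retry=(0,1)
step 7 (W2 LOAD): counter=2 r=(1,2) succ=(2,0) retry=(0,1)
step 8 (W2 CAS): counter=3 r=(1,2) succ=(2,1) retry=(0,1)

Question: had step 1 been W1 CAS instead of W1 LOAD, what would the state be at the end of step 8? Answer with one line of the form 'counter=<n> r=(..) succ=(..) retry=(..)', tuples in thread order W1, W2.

counter=3 r=(1,2) succ=(2,1) retry=(1,1)

(re-executing from step 1 with the substitution; state before step 1: counter=0 r=(0,0) succ=(0,0) retry=(0,0))
step 1 (W1 CAS): counter=1 r=(0,0) succ=(1,0) retry=(0,0)
step 2 (W2 LOAD): counter=1 r=(0,1) succ=(1,0) retry=(0,0)
step 3 (W1 CAS): counter=1 r=(0,1) succ=(1,0) retry=(1,0)
step 4 (W1 LOAD): counter=1 r=(1,1) succ=(1,0) retry=(1,0)
step 5 (W1 CAS): counter=2 r=(1,1) succ=(2,0) retry=(1,0)
step 6 (W2 CAS): counter=2 r=(1,1) succ=(2,0) retry=(1,1)
step 7 (W2 LOAD): counter=2 r=(1,2) succ=(2,0) retry=(1,1)
step 8 (W2 CAS): counter=3 r=(1,2) succ=(2,1) retry=(1,1)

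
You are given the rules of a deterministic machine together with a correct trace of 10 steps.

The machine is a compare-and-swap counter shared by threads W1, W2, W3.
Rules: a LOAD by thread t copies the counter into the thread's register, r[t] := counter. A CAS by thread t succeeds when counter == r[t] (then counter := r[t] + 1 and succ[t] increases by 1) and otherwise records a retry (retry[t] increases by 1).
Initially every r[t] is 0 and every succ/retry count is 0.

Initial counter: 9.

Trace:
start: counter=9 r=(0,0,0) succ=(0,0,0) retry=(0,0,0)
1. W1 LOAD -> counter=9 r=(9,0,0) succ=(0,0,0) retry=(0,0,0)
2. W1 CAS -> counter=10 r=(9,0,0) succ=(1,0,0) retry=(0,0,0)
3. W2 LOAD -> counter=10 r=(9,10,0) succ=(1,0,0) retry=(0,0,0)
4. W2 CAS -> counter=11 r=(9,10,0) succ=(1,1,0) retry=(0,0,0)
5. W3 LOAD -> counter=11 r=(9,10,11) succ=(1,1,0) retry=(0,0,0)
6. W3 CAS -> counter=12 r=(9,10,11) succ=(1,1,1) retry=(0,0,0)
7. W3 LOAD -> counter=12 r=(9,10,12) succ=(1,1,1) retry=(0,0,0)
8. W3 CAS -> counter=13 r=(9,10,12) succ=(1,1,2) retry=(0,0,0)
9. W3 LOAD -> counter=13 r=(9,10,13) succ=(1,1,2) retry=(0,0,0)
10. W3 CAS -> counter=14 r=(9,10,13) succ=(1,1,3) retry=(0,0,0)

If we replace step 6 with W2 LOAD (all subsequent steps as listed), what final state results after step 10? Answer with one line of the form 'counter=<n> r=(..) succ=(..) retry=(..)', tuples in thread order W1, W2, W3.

counter=13 r=(9,11,12) succ=(1,1,2) retry=(0,0,0)

(re-executing from step 6 with the substitution; state before step 6: counter=11 r=(9,10,11) succ=(1,1,0) retry=(0,0,0))
6. W2 LOAD -> counter=11 r=(9,11,11) succ=(1,1,0) retry=(0,0,0)
7. W3 LOAD -> counter=11 r=(9,11,11) succ=(1,1,0) retry=(0,0,0)
8. W3 CAS -> counter=12 r=(9,11,11) succ=(1,1,1) retry=(0,0,0)
9. W3 LOAD -> counter=12 r=(9,11,12) succ=(1,1,1) retry=(0,0,0)
10. W3 CAS -> counter=13 r=(9,11,12) succ=(1,1,2) retry=(0,0,0)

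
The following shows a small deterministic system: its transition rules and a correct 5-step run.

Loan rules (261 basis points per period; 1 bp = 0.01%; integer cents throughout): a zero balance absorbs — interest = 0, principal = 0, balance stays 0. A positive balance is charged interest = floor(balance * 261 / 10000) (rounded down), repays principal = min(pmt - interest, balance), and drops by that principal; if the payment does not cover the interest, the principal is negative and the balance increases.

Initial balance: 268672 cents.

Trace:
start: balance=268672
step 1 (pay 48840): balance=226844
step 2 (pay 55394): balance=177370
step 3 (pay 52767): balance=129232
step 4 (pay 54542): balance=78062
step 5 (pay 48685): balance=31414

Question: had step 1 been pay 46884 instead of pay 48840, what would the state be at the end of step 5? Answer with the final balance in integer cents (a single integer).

33582

(re-executing from step 1 with the substitution; state before step 1: balance=268672)
step 1 (pay 46884): balance=228800
step 2 (pay 55394): balance=179377
step 3 (pay 52767): balance=131291
step 4 (pay 54542): balance=80175
step 5 (pay 48685): balance=33582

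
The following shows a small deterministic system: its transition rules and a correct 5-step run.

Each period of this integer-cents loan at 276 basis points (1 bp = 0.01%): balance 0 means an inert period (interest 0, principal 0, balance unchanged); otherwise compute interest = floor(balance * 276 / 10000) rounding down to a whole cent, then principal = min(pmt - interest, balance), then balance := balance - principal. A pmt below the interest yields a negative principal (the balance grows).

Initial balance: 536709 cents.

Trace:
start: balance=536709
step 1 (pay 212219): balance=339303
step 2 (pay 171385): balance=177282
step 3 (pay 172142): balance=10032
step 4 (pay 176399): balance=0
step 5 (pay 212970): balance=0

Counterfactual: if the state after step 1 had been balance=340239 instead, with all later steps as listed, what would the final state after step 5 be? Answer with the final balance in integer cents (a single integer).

state after step 1 := balance=340239
step 2 (pay 171385): balance=178244
step 3 (pay 172142): balance=11021
step 4 (pay 176399): balance=0
step 5 (pay 212970): balance=0

0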